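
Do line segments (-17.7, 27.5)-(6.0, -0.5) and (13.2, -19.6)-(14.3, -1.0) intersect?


Cross products: d1=626.55, d2=154.93, d3=-251.07, d4=220.55
d1*d2 < 0 and d3*d4 < 0? no

No, they don't intersect


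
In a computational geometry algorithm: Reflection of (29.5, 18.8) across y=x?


Reflection over y=x: (x,y) -> (y,x)
(29.5, 18.8) -> (18.8, 29.5)

(18.8, 29.5)


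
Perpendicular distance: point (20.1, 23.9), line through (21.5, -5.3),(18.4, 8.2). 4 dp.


|cross product| = 71.62
|line direction| = sqrt(191.86) = 13.8514
Distance = 71.62/sqrt(191.86) = 5.1706

5.1706


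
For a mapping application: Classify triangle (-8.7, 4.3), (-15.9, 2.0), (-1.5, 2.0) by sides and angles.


Side lengths squared: AB^2=57.13, BC^2=207.36, CA^2=57.13
Sorted: [57.13, 57.13, 207.36]
By sides: Isosceles, By angles: Obtuse

Isosceles, Obtuse


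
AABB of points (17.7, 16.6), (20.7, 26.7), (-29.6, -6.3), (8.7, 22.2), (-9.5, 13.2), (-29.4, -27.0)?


x range: [-29.6, 20.7]
y range: [-27, 26.7]
Bounding box: (-29.6,-27) to (20.7,26.7)

(-29.6,-27) to (20.7,26.7)


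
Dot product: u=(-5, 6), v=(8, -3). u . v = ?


u . v = u_x*v_x + u_y*v_y = (-5)*8 + 6*(-3)
= (-40) + (-18) = -58

-58


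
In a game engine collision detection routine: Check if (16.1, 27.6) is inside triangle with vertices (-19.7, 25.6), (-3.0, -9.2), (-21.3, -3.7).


Cross products: AB x AP = 1279.24, BC x BP = -778.49, CA x CP = -1045.74
All same sign? no

No, outside


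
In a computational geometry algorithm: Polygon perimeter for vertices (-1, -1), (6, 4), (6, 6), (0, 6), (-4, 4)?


Sides: (-1, -1)->(6, 4): sqrt(74) = 8.602325, (6, 4)->(6, 6): sqrt(4) = 2, (6, 6)->(0, 6): sqrt(36) = 6, (0, 6)->(-4, 4): sqrt(20) = 4.472136, (-4, 4)->(-1, -1): sqrt(34) = 5.830952
Sum = 26.905413
Perimeter = 26.9054

26.9054


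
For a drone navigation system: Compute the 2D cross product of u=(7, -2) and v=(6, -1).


u x v = u_x*v_y - u_y*v_x = 7*(-1) - (-2)*6
= (-7) - (-12) = 5

5


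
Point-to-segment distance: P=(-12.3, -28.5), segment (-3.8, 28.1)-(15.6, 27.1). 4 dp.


Project P onto AB: t = 0 (clamped to [0,1])
Closest point on segment: (-3.8, 28.1)
Distance: 57.2347

57.2347


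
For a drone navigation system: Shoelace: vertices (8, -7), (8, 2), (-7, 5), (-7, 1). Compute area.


Shoelace sum: (8*2 - 8*(-7)) + (8*5 - (-7)*2) + ((-7)*1 - (-7)*5) + ((-7)*(-7) - 8*1)
= 195
Area = |195|/2 = 97.5

97.5


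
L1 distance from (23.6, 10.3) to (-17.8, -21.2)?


|23.6-(-17.8)| + |10.3-(-21.2)| = 41.4 + 31.5 = 72.9

72.9


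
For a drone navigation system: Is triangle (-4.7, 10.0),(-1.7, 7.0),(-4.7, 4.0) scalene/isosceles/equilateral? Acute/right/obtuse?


Side lengths squared: AB^2=18, BC^2=18, CA^2=36
Sorted: [18, 18, 36]
By sides: Isosceles, By angles: Right

Isosceles, Right


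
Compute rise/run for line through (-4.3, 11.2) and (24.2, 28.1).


slope = (y2-y1)/(x2-x1) = (28.1-11.2)/(24.2-(-4.3)) = 16.9/28.5 = 0.593

0.593


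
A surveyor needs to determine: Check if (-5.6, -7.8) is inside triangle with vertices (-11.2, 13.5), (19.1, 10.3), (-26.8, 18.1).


Cross products: AB x AP = -627.47, BC x BP = 1023.45, CA x CP = -306.52
All same sign? no

No, outside


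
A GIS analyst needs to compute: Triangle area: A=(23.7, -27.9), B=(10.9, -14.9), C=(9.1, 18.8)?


Area = |x_A(y_B-y_C) + x_B(y_C-y_A) + x_C(y_A-y_B)|/2
= |(-798.69) + 509.03 + (-118.3)|/2
= 407.96/2 = 203.98

203.98


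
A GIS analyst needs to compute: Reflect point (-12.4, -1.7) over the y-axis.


Reflection over y-axis: (x,y) -> (-x,y)
(-12.4, -1.7) -> (12.4, -1.7)

(12.4, -1.7)


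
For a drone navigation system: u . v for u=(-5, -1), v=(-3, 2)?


u . v = u_x*v_x + u_y*v_y = (-5)*(-3) + (-1)*2
= 15 + (-2) = 13

13


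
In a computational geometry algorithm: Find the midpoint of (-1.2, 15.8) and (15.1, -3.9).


M = (((-1.2)+15.1)/2, (15.8+(-3.9))/2)
= (6.95, 5.95)

(6.95, 5.95)


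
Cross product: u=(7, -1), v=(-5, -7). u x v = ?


u x v = u_x*v_y - u_y*v_x = 7*(-7) - (-1)*(-5)
= (-49) - 5 = -54

-54


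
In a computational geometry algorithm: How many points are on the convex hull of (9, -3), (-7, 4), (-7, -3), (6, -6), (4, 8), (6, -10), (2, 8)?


Convex hull vertices (CCW): (-7, -3), (6, -10), (9, -3), (4, 8), (2, 8), (-7, 4)
Count = 6

6


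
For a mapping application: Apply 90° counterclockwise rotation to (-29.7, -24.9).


90° CCW: (x,y) -> (-y, x)
(-29.7,-24.9) -> (24.9, -29.7)

(24.9, -29.7)


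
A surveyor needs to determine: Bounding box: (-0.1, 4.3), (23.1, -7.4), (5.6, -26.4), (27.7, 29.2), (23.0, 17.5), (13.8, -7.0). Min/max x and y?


x range: [-0.1, 27.7]
y range: [-26.4, 29.2]
Bounding box: (-0.1,-26.4) to (27.7,29.2)

(-0.1,-26.4) to (27.7,29.2)


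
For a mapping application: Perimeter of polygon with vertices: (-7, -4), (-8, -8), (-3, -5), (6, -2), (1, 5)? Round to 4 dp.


Sides: (-7, -4)->(-8, -8): sqrt(17) = 4.123106, (-8, -8)->(-3, -5): sqrt(34) = 5.830952, (-3, -5)->(6, -2): sqrt(90) = 9.486833, (6, -2)->(1, 5): sqrt(74) = 8.602325, (1, 5)->(-7, -4): sqrt(145) = 12.041595
Sum = 40.084811
Perimeter = 40.0848

40.0848


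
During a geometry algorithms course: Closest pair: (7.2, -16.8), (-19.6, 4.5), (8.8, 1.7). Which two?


d(P0,P1) = 34.2335, d(P0,P2) = 18.5691, d(P1,P2) = 28.5377
Closest: P0 and P2

Closest pair: (7.2, -16.8) and (8.8, 1.7), distance = 18.5691


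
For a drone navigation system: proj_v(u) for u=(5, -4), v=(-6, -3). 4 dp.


u.v = -18, |v| = sqrt(45) = 6.7082
Scalar projection = u.v / |v| = -18 / sqrt(45) = -2.6833

-2.6833


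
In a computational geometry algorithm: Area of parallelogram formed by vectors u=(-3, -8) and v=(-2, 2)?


|u x v| = |(-3)*2 - (-8)*(-2)|
= |(-6) - 16| = 22

22


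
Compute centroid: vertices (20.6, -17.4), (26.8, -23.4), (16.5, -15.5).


Centroid = ((x_A+x_B+x_C)/3, (y_A+y_B+y_C)/3)
= ((20.6+26.8+16.5)/3, ((-17.4)+(-23.4)+(-15.5))/3)
= (21.3, -18.7667)

(21.3, -18.7667)


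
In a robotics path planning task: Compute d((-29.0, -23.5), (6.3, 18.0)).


dx=35.3, dy=41.5
d^2 = 35.3^2 + 41.5^2 = 2968.34
d = sqrt(2968.34) = 54.4825

54.4825


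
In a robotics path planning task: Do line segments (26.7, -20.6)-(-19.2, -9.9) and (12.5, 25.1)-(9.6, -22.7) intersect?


Cross products: d1=811.29, d2=-1413.76, d3=-1945.69, d4=279.36
d1*d2 < 0 and d3*d4 < 0? yes

Yes, they intersect


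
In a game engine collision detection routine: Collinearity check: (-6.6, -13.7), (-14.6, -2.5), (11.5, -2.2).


Cross product: ((-14.6)-(-6.6))*((-2.2)-(-13.7)) - ((-2.5)-(-13.7))*(11.5-(-6.6))
= -294.72

No, not collinear


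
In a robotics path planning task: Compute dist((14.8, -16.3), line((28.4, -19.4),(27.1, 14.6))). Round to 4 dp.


|cross product| = 458.37
|line direction| = sqrt(1157.69) = 34.0248
Distance = 458.37/sqrt(1157.69) = 13.4716

13.4716


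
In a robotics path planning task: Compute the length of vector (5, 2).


|u| = sqrt(5^2 + 2^2) = sqrt(29) = 5.3852

5.3852


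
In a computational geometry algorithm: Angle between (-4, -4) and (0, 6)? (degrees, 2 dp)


u.v = -24, |u| = sqrt(32) = 5.6569, |v| = sqrt(36) = 6
cos(theta) = u.v/(|u||v|) = -24/sqrt(1152) = -0.707107
theta = acos(-0.707107) = 135 degrees

135 degrees


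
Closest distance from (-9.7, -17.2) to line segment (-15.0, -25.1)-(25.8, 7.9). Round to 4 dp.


Project P onto AB: t = 0.1732 (clamped to [0,1])
Closest point on segment: (-7.9333, -19.3843)
Distance: 2.8093

2.8093


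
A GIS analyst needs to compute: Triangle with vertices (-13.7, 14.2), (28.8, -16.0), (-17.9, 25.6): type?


Side lengths squared: AB^2=2718.29, BC^2=3911.45, CA^2=147.6
Sorted: [147.6, 2718.29, 3911.45]
By sides: Scalene, By angles: Obtuse

Scalene, Obtuse


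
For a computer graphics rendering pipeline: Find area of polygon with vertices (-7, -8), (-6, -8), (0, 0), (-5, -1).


Shoelace sum: ((-7)*(-8) - (-6)*(-8)) + ((-6)*0 - 0*(-8)) + (0*(-1) - (-5)*0) + ((-5)*(-8) - (-7)*(-1))
= 41
Area = |41|/2 = 20.5

20.5


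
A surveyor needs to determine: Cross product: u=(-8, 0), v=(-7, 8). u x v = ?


u x v = u_x*v_y - u_y*v_x = (-8)*8 - 0*(-7)
= (-64) - 0 = -64

-64


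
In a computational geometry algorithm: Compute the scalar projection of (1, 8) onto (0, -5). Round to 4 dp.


u.v = -40, |v| = sqrt(25) = 5
Scalar projection = u.v / |v| = -40 / sqrt(25) = -8

-8


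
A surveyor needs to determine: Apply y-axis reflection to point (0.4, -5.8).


Reflection over y-axis: (x,y) -> (-x,y)
(0.4, -5.8) -> (-0.4, -5.8)

(-0.4, -5.8)


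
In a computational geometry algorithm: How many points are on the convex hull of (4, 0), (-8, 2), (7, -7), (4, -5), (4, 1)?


Convex hull vertices (CCW): (-8, 2), (7, -7), (4, 1)
Count = 3

3


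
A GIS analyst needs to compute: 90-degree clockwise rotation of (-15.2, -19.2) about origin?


90° CW: (x,y) -> (y, -x)
(-15.2,-19.2) -> (-19.2, 15.2)

(-19.2, 15.2)


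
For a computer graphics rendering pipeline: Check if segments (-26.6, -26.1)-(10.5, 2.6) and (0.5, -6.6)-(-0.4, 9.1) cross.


Cross products: d1=443.02, d2=-165.28, d3=-54.32, d4=553.98
d1*d2 < 0 and d3*d4 < 0? yes

Yes, they intersect


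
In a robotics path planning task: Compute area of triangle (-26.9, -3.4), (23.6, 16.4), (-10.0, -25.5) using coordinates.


Area = |x_A(y_B-y_C) + x_B(y_C-y_A) + x_C(y_A-y_B)|/2
= |(-1127.11) + (-521.56) + 198|/2
= 1450.67/2 = 725.335

725.335


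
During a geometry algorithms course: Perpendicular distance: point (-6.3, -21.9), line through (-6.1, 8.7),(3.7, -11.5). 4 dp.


|cross product| = 303.92
|line direction| = sqrt(504.08) = 22.4517
Distance = 303.92/sqrt(504.08) = 13.5366

13.5366


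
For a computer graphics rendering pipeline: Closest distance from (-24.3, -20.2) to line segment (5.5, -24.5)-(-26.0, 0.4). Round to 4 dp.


Project P onto AB: t = 0.6486 (clamped to [0,1])
Closest point on segment: (-14.932, -8.349)
Distance: 15.1065

15.1065


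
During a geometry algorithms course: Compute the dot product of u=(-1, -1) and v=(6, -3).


u . v = u_x*v_x + u_y*v_y = (-1)*6 + (-1)*(-3)
= (-6) + 3 = -3

-3


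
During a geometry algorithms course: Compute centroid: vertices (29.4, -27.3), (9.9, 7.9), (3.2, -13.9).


Centroid = ((x_A+x_B+x_C)/3, (y_A+y_B+y_C)/3)
= ((29.4+9.9+3.2)/3, ((-27.3)+7.9+(-13.9))/3)
= (14.1667, -11.1)

(14.1667, -11.1)


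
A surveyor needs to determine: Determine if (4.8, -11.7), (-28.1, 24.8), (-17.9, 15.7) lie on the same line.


Cross product: ((-28.1)-4.8)*(15.7-(-11.7)) - (24.8-(-11.7))*((-17.9)-4.8)
= -72.91

No, not collinear


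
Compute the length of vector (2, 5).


|u| = sqrt(2^2 + 5^2) = sqrt(29) = 5.3852

5.3852


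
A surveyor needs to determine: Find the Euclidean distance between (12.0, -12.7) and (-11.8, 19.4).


dx=-23.8, dy=32.1
d^2 = (-23.8)^2 + 32.1^2 = 1596.85
d = sqrt(1596.85) = 39.9606

39.9606


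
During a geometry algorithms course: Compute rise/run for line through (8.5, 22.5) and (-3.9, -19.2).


slope = (y2-y1)/(x2-x1) = ((-19.2)-22.5)/((-3.9)-8.5) = (-41.7)/(-12.4) = 3.3629

3.3629


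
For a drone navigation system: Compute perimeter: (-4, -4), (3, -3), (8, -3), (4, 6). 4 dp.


Sides: (-4, -4)->(3, -3): sqrt(50) = 7.071068, (3, -3)->(8, -3): sqrt(25) = 5, (8, -3)->(4, 6): sqrt(97) = 9.848858, (4, 6)->(-4, -4): sqrt(164) = 12.806248
Sum = 34.726174
Perimeter = 34.7262

34.7262


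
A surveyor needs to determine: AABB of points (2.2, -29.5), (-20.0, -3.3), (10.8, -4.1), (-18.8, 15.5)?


x range: [-20, 10.8]
y range: [-29.5, 15.5]
Bounding box: (-20,-29.5) to (10.8,15.5)

(-20,-29.5) to (10.8,15.5)


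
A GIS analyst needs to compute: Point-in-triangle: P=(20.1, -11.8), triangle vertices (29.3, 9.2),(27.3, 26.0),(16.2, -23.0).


Cross products: AB x AP = 196.56, BC x BP = 66.78, CA x CP = 21.14
All same sign? yes

Yes, inside


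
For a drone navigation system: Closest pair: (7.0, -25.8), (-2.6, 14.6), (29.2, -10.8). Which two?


d(P0,P1) = 41.5249, d(P0,P2) = 26.7925, d(P1,P2) = 40.6989
Closest: P0 and P2

Closest pair: (7.0, -25.8) and (29.2, -10.8), distance = 26.7925


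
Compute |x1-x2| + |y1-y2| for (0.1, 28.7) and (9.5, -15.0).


|0.1-9.5| + |28.7-(-15)| = 9.4 + 43.7 = 53.1

53.1


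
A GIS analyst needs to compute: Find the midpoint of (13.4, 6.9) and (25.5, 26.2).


M = ((13.4+25.5)/2, (6.9+26.2)/2)
= (19.45, 16.55)

(19.45, 16.55)


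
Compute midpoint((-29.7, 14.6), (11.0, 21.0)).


M = (((-29.7)+11)/2, (14.6+21)/2)
= (-9.35, 17.8)

(-9.35, 17.8)


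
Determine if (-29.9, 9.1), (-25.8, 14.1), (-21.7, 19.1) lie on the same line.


Cross product: ((-25.8)-(-29.9))*(19.1-9.1) - (14.1-9.1)*((-21.7)-(-29.9))
= 0

Yes, collinear


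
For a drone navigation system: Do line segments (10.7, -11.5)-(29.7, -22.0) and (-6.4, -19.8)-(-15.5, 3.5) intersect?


Cross products: d1=-473.96, d2=-821.11, d3=-337.25, d4=9.9
d1*d2 < 0 and d3*d4 < 0? no

No, they don't intersect


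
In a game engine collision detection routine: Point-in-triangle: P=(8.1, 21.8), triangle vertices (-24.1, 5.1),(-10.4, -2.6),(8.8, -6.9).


Cross products: AB x AP = 476.73, BC x BP = 548.03, CA x CP = -935.83
All same sign? no

No, outside


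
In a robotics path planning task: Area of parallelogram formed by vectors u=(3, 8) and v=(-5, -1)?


|u x v| = |3*(-1) - 8*(-5)|
= |(-3) - (-40)| = 37

37


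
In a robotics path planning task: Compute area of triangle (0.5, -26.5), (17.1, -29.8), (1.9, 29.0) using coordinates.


Area = |x_A(y_B-y_C) + x_B(y_C-y_A) + x_C(y_A-y_B)|/2
= |(-29.4) + 949.05 + 6.27|/2
= 925.92/2 = 462.96

462.96


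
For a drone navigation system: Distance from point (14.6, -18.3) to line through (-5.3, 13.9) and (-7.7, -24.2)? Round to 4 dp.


|cross product| = 835.47
|line direction| = sqrt(1457.37) = 38.1755
Distance = 835.47/sqrt(1457.37) = 21.885

21.885


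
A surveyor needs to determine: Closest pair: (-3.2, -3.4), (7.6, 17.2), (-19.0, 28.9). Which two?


d(P0,P1) = 23.2594, d(P0,P2) = 35.9573, d(P1,P2) = 29.0594
Closest: P0 and P1

Closest pair: (-3.2, -3.4) and (7.6, 17.2), distance = 23.2594


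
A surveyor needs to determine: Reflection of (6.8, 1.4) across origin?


Reflection over origin: (x,y) -> (-x,-y)
(6.8, 1.4) -> (-6.8, -1.4)

(-6.8, -1.4)


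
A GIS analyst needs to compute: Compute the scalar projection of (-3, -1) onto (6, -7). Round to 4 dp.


u.v = -11, |v| = sqrt(85) = 9.2195
Scalar projection = u.v / |v| = -11 / sqrt(85) = -1.1931

-1.1931


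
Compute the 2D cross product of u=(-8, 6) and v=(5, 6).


u x v = u_x*v_y - u_y*v_x = (-8)*6 - 6*5
= (-48) - 30 = -78

-78


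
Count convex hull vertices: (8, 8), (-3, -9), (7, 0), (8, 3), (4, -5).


Convex hull vertices (CCW): (-3, -9), (4, -5), (7, 0), (8, 3), (8, 8)
Count = 5

5


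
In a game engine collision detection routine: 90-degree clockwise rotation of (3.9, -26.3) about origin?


90° CW: (x,y) -> (y, -x)
(3.9,-26.3) -> (-26.3, -3.9)

(-26.3, -3.9)


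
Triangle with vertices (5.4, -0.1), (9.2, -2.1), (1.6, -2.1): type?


Side lengths squared: AB^2=18.44, BC^2=57.76, CA^2=18.44
Sorted: [18.44, 18.44, 57.76]
By sides: Isosceles, By angles: Obtuse

Isosceles, Obtuse


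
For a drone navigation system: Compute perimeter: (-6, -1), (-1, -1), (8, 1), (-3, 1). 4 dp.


Sides: (-6, -1)->(-1, -1): sqrt(25) = 5, (-1, -1)->(8, 1): sqrt(85) = 9.219544, (8, 1)->(-3, 1): sqrt(121) = 11, (-3, 1)->(-6, -1): sqrt(13) = 3.605551
Sum = 28.825095
Perimeter = 28.8251

28.8251


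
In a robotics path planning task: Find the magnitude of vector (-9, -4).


|u| = sqrt((-9)^2 + (-4)^2) = sqrt(97) = 9.8489

9.8489


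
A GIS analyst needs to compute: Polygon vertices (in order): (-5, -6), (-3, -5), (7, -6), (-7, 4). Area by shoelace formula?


Shoelace sum: ((-5)*(-5) - (-3)*(-6)) + ((-3)*(-6) - 7*(-5)) + (7*4 - (-7)*(-6)) + ((-7)*(-6) - (-5)*4)
= 108
Area = |108|/2 = 54

54


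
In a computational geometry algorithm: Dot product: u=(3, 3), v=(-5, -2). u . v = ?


u . v = u_x*v_x + u_y*v_y = 3*(-5) + 3*(-2)
= (-15) + (-6) = -21

-21


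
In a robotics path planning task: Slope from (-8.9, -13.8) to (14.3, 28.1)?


slope = (y2-y1)/(x2-x1) = (28.1-(-13.8))/(14.3-(-8.9)) = 41.9/23.2 = 1.806

1.806


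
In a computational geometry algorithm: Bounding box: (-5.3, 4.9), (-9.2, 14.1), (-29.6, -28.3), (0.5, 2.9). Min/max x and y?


x range: [-29.6, 0.5]
y range: [-28.3, 14.1]
Bounding box: (-29.6,-28.3) to (0.5,14.1)

(-29.6,-28.3) to (0.5,14.1)


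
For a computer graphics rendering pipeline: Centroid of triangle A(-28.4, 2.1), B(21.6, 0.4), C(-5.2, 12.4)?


Centroid = ((x_A+x_B+x_C)/3, (y_A+y_B+y_C)/3)
= (((-28.4)+21.6+(-5.2))/3, (2.1+0.4+12.4)/3)
= (-4, 4.9667)

(-4, 4.9667)


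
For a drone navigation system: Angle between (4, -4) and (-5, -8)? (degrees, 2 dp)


u.v = 12, |u| = sqrt(32) = 5.6569, |v| = sqrt(89) = 9.434
cos(theta) = u.v/(|u||v|) = 12/sqrt(2848) = 0.22486
theta = acos(0.22486) = 77.01 degrees

77.01 degrees


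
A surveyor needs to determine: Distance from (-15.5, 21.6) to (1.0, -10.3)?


dx=16.5, dy=-31.9
d^2 = 16.5^2 + (-31.9)^2 = 1289.86
d = sqrt(1289.86) = 35.9146

35.9146


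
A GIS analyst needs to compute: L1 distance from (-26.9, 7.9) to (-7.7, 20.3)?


|(-26.9)-(-7.7)| + |7.9-20.3| = 19.2 + 12.4 = 31.6

31.6


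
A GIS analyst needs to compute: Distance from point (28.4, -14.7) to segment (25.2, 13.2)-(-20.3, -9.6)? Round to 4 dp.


Project P onto AB: t = 0.1894 (clamped to [0,1])
Closest point on segment: (16.5831, 8.8821)
Distance: 26.3771

26.3771


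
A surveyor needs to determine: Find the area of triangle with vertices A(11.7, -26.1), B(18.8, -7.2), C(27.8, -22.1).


Area = |x_A(y_B-y_C) + x_B(y_C-y_A) + x_C(y_A-y_B)|/2
= |174.33 + 75.2 + (-525.42)|/2
= 275.89/2 = 137.945

137.945


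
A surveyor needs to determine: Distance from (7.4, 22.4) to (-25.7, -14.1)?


dx=-33.1, dy=-36.5
d^2 = (-33.1)^2 + (-36.5)^2 = 2427.86
d = sqrt(2427.86) = 49.2733

49.2733


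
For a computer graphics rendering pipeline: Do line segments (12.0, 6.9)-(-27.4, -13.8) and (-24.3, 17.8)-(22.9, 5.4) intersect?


Cross products: d1=-64.36, d2=-1529.96, d3=-1180.87, d4=284.73
d1*d2 < 0 and d3*d4 < 0? no

No, they don't intersect


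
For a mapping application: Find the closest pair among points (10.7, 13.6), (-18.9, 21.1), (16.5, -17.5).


d(P0,P1) = 30.5354, d(P0,P2) = 31.6362, d(P1,P2) = 52.3748
Closest: P0 and P1

Closest pair: (10.7, 13.6) and (-18.9, 21.1), distance = 30.5354


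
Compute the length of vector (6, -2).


|u| = sqrt(6^2 + (-2)^2) = sqrt(40) = 6.3246

6.3246


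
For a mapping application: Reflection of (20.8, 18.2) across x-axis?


Reflection over x-axis: (x,y) -> (x,-y)
(20.8, 18.2) -> (20.8, -18.2)

(20.8, -18.2)


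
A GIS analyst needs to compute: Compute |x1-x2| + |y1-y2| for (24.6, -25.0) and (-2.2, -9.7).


|24.6-(-2.2)| + |(-25)-(-9.7)| = 26.8 + 15.3 = 42.1

42.1


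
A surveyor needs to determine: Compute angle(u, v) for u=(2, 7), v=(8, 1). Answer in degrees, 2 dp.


u.v = 23, |u| = sqrt(53) = 7.2801, |v| = sqrt(65) = 8.0623
cos(theta) = u.v/(|u||v|) = 23/sqrt(3445) = 0.391862
theta = acos(0.391862) = 66.93 degrees

66.93 degrees


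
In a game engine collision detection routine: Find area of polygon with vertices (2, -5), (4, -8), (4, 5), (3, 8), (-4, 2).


Shoelace sum: (2*(-8) - 4*(-5)) + (4*5 - 4*(-8)) + (4*8 - 3*5) + (3*2 - (-4)*8) + ((-4)*(-5) - 2*2)
= 127
Area = |127|/2 = 63.5

63.5


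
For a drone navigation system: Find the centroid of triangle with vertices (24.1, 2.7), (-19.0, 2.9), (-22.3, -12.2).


Centroid = ((x_A+x_B+x_C)/3, (y_A+y_B+y_C)/3)
= ((24.1+(-19)+(-22.3))/3, (2.7+2.9+(-12.2))/3)
= (-5.7333, -2.2)

(-5.7333, -2.2)


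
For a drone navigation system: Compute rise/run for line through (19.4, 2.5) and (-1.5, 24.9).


slope = (y2-y1)/(x2-x1) = (24.9-2.5)/((-1.5)-19.4) = 22.4/(-20.9) = -1.0718

-1.0718


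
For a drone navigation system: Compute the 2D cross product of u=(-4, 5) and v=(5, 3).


u x v = u_x*v_y - u_y*v_x = (-4)*3 - 5*5
= (-12) - 25 = -37

-37


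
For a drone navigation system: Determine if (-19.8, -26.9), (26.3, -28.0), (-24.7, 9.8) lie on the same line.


Cross product: (26.3-(-19.8))*(9.8-(-26.9)) - ((-28)-(-26.9))*((-24.7)-(-19.8))
= 1686.48

No, not collinear


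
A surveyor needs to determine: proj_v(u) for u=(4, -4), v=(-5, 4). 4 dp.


u.v = -36, |v| = sqrt(41) = 6.4031
Scalar projection = u.v / |v| = -36 / sqrt(41) = -5.6223

-5.6223


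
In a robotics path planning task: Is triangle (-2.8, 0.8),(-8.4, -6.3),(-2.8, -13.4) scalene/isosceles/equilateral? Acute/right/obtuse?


Side lengths squared: AB^2=81.77, BC^2=81.77, CA^2=201.64
Sorted: [81.77, 81.77, 201.64]
By sides: Isosceles, By angles: Obtuse

Isosceles, Obtuse


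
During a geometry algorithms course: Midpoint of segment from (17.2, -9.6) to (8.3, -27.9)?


M = ((17.2+8.3)/2, ((-9.6)+(-27.9))/2)
= (12.75, -18.75)

(12.75, -18.75)


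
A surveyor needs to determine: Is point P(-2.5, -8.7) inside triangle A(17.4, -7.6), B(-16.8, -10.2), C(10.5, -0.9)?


Cross products: AB x AP = -14.12, BC x BP = -92.04, CA x CP = -140.92
All same sign? yes

Yes, inside


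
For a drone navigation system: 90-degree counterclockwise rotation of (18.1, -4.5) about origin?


90° CCW: (x,y) -> (-y, x)
(18.1,-4.5) -> (4.5, 18.1)

(4.5, 18.1)


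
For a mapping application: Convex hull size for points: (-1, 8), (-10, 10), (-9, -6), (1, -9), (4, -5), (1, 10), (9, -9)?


Convex hull vertices (CCW): (-10, 10), (-9, -6), (1, -9), (9, -9), (1, 10)
Count = 5

5


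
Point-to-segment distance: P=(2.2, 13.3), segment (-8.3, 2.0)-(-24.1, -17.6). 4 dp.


Project P onto AB: t = 0 (clamped to [0,1])
Closest point on segment: (-8.3, 2)
Distance: 15.4253

15.4253


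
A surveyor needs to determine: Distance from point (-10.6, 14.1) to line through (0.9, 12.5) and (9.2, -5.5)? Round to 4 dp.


|cross product| = 193.72
|line direction| = sqrt(392.89) = 19.8215
Distance = 193.72/sqrt(392.89) = 9.7732

9.7732


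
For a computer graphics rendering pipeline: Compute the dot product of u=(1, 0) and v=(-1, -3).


u . v = u_x*v_x + u_y*v_y = 1*(-1) + 0*(-3)
= (-1) + 0 = -1

-1


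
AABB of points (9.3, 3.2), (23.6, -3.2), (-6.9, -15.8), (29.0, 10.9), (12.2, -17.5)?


x range: [-6.9, 29]
y range: [-17.5, 10.9]
Bounding box: (-6.9,-17.5) to (29,10.9)

(-6.9,-17.5) to (29,10.9)


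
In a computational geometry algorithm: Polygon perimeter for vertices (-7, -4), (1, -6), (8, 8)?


Sides: (-7, -4)->(1, -6): sqrt(68) = 8.246211, (1, -6)->(8, 8): sqrt(245) = 15.652476, (8, 8)->(-7, -4): sqrt(369) = 19.209373
Sum = 43.10806
Perimeter = 43.1081

43.1081


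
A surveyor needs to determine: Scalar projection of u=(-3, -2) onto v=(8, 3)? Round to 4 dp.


u.v = -30, |v| = sqrt(73) = 8.544
Scalar projection = u.v / |v| = -30 / sqrt(73) = -3.5112

-3.5112


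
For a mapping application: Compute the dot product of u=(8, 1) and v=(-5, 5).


u . v = u_x*v_x + u_y*v_y = 8*(-5) + 1*5
= (-40) + 5 = -35

-35


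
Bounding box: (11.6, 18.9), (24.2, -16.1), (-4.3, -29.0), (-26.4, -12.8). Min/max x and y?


x range: [-26.4, 24.2]
y range: [-29, 18.9]
Bounding box: (-26.4,-29) to (24.2,18.9)

(-26.4,-29) to (24.2,18.9)


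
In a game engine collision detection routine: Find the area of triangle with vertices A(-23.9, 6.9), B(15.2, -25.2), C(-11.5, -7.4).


Area = |x_A(y_B-y_C) + x_B(y_C-y_A) + x_C(y_A-y_B)|/2
= |425.42 + (-217.36) + (-369.15)|/2
= 161.09/2 = 80.545

80.545


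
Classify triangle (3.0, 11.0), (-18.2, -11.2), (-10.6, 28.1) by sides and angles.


Side lengths squared: AB^2=942.28, BC^2=1602.25, CA^2=477.37
Sorted: [477.37, 942.28, 1602.25]
By sides: Scalene, By angles: Obtuse

Scalene, Obtuse


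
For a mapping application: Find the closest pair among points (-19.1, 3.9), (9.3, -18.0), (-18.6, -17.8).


d(P0,P1) = 35.8632, d(P0,P2) = 21.7058, d(P1,P2) = 27.9007
Closest: P0 and P2

Closest pair: (-19.1, 3.9) and (-18.6, -17.8), distance = 21.7058


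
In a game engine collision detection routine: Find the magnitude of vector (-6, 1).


|u| = sqrt((-6)^2 + 1^2) = sqrt(37) = 6.0828

6.0828


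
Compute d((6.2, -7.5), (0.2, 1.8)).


dx=-6, dy=9.3
d^2 = (-6)^2 + 9.3^2 = 122.49
d = sqrt(122.49) = 11.0675

11.0675


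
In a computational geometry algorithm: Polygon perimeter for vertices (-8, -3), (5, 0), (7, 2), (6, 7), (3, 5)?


Sides: (-8, -3)->(5, 0): sqrt(178) = 13.341664, (5, 0)->(7, 2): sqrt(8) = 2.828427, (7, 2)->(6, 7): sqrt(26) = 5.09902, (6, 7)->(3, 5): sqrt(13) = 3.605551, (3, 5)->(-8, -3): sqrt(185) = 13.601471
Sum = 38.476133
Perimeter = 38.4761

38.4761


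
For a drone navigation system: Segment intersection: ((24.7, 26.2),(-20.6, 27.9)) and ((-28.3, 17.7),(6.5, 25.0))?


Cross products: d1=-91.1, d2=298.75, d3=475.15, d4=85.3
d1*d2 < 0 and d3*d4 < 0? no

No, they don't intersect


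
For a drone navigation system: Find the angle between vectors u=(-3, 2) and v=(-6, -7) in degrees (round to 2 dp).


u.v = 4, |u| = sqrt(13) = 3.6056, |v| = sqrt(85) = 9.2195
cos(theta) = u.v/(|u||v|) = 4/sqrt(1105) = 0.120331
theta = acos(0.120331) = 83.09 degrees

83.09 degrees


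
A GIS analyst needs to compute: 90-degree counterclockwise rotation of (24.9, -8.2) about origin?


90° CCW: (x,y) -> (-y, x)
(24.9,-8.2) -> (8.2, 24.9)

(8.2, 24.9)


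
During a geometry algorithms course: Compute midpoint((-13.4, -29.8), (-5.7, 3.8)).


M = (((-13.4)+(-5.7))/2, ((-29.8)+3.8)/2)
= (-9.55, -13)

(-9.55, -13)


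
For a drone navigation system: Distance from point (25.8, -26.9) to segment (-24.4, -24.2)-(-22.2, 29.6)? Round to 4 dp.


Project P onto AB: t = 0 (clamped to [0,1])
Closest point on segment: (-24.4, -24.2)
Distance: 50.2726

50.2726


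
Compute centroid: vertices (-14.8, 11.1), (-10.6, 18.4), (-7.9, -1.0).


Centroid = ((x_A+x_B+x_C)/3, (y_A+y_B+y_C)/3)
= (((-14.8)+(-10.6)+(-7.9))/3, (11.1+18.4+(-1))/3)
= (-11.1, 9.5)

(-11.1, 9.5)


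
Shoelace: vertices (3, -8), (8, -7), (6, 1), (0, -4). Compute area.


Shoelace sum: (3*(-7) - 8*(-8)) + (8*1 - 6*(-7)) + (6*(-4) - 0*1) + (0*(-8) - 3*(-4))
= 81
Area = |81|/2 = 40.5

40.5


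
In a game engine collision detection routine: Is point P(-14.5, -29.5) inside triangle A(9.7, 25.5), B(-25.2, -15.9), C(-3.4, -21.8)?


Cross products: AB x AP = 917.62, BC x BP = -233.35, CA x CP = 424.16
All same sign? no

No, outside


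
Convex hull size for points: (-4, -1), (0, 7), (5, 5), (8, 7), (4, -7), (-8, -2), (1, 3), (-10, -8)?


Convex hull vertices (CCW): (-10, -8), (4, -7), (8, 7), (0, 7), (-8, -2)
Count = 5

5


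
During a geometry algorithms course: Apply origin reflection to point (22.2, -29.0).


Reflection over origin: (x,y) -> (-x,-y)
(22.2, -29) -> (-22.2, 29)

(-22.2, 29)


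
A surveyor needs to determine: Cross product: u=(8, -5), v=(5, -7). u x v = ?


u x v = u_x*v_y - u_y*v_x = 8*(-7) - (-5)*5
= (-56) - (-25) = -31

-31


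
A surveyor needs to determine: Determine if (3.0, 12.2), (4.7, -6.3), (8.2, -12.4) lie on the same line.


Cross product: (4.7-3)*((-12.4)-12.2) - ((-6.3)-12.2)*(8.2-3)
= 54.38

No, not collinear


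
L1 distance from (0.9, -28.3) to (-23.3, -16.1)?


|0.9-(-23.3)| + |(-28.3)-(-16.1)| = 24.2 + 12.2 = 36.4

36.4


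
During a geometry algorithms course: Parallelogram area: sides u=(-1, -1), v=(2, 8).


|u x v| = |(-1)*8 - (-1)*2|
= |(-8) - (-2)| = 6

6


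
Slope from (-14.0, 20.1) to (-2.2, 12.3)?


slope = (y2-y1)/(x2-x1) = (12.3-20.1)/((-2.2)-(-14)) = (-7.8)/11.8 = -0.661

-0.661


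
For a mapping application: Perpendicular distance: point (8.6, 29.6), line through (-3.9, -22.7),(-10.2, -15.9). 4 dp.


|cross product| = 414.49
|line direction| = sqrt(85.93) = 9.2698
Distance = 414.49/sqrt(85.93) = 44.7138

44.7138


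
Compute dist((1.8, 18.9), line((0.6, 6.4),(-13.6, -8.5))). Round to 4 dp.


|cross product| = 159.62
|line direction| = sqrt(423.65) = 20.5828
Distance = 159.62/sqrt(423.65) = 7.755

7.755


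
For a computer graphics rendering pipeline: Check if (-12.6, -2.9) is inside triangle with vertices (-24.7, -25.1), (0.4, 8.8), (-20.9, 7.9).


Cross products: AB x AP = 147.03, BC x BP = 237.51, CA x CP = 314.94
All same sign? yes

Yes, inside


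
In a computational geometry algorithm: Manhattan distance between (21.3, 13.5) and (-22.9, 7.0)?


|21.3-(-22.9)| + |13.5-7| = 44.2 + 6.5 = 50.7

50.7


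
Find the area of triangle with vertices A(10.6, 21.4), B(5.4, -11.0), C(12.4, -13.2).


Area = |x_A(y_B-y_C) + x_B(y_C-y_A) + x_C(y_A-y_B)|/2
= |23.32 + (-186.84) + 401.76|/2
= 238.24/2 = 119.12

119.12


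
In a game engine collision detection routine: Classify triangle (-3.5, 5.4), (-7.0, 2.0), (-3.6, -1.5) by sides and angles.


Side lengths squared: AB^2=23.81, BC^2=23.81, CA^2=47.62
Sorted: [23.81, 23.81, 47.62]
By sides: Isosceles, By angles: Right

Isosceles, Right


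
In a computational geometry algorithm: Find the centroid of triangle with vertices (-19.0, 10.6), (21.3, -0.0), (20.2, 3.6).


Centroid = ((x_A+x_B+x_C)/3, (y_A+y_B+y_C)/3)
= (((-19)+21.3+20.2)/3, (10.6+0+3.6)/3)
= (7.5, 4.7333)

(7.5, 4.7333)


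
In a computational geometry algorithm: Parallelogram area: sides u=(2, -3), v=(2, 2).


|u x v| = |2*2 - (-3)*2|
= |4 - (-6)| = 10

10


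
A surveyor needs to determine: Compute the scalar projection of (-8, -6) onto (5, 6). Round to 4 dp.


u.v = -76, |v| = sqrt(61) = 7.8102
Scalar projection = u.v / |v| = -76 / sqrt(61) = -9.7308

-9.7308


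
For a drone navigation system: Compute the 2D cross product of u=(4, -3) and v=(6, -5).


u x v = u_x*v_y - u_y*v_x = 4*(-5) - (-3)*6
= (-20) - (-18) = -2

-2


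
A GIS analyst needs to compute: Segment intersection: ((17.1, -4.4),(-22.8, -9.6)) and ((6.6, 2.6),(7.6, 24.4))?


Cross products: d1=-235.9, d2=628.72, d3=-333.9, d4=-1198.52
d1*d2 < 0 and d3*d4 < 0? no

No, they don't intersect


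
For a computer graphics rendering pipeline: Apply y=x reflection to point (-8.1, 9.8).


Reflection over y=x: (x,y) -> (y,x)
(-8.1, 9.8) -> (9.8, -8.1)

(9.8, -8.1)


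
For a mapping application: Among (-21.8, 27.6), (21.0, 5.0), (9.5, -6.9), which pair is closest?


d(P0,P1) = 48.4004, d(P0,P2) = 46.5826, d(P1,P2) = 16.5487
Closest: P1 and P2

Closest pair: (21.0, 5.0) and (9.5, -6.9), distance = 16.5487


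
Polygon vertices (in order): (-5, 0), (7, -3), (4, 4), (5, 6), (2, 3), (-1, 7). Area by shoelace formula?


Shoelace sum: ((-5)*(-3) - 7*0) + (7*4 - 4*(-3)) + (4*6 - 5*4) + (5*3 - 2*6) + (2*7 - (-1)*3) + ((-1)*0 - (-5)*7)
= 114
Area = |114|/2 = 57

57


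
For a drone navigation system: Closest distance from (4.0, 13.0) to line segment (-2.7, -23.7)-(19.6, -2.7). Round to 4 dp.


Project P onto AB: t = 0.9806 (clamped to [0,1])
Closest point on segment: (19.1679, -3.1069)
Distance: 22.1246

22.1246


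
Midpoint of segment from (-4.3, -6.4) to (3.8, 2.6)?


M = (((-4.3)+3.8)/2, ((-6.4)+2.6)/2)
= (-0.25, -1.9)

(-0.25, -1.9)


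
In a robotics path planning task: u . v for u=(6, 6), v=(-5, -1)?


u . v = u_x*v_x + u_y*v_y = 6*(-5) + 6*(-1)
= (-30) + (-6) = -36

-36


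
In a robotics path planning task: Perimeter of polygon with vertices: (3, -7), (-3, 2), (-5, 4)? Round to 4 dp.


Sides: (3, -7)->(-3, 2): sqrt(117) = 10.816654, (-3, 2)->(-5, 4): sqrt(8) = 2.828427, (-5, 4)->(3, -7): sqrt(185) = 13.601471
Sum = 27.246552
Perimeter = 27.2466

27.2466


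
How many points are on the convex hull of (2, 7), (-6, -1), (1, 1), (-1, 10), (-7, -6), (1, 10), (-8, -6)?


Convex hull vertices (CCW): (-8, -6), (-7, -6), (1, 1), (2, 7), (1, 10), (-1, 10), (-6, -1)
Count = 7

7


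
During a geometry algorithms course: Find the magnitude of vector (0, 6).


|u| = sqrt(0^2 + 6^2) = sqrt(36) = 6

6


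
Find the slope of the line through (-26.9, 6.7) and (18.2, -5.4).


slope = (y2-y1)/(x2-x1) = ((-5.4)-6.7)/(18.2-(-26.9)) = (-12.1)/45.1 = -0.2683

-0.2683


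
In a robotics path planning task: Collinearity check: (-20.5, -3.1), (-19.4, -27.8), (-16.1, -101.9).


Cross product: ((-19.4)-(-20.5))*((-101.9)-(-3.1)) - ((-27.8)-(-3.1))*((-16.1)-(-20.5))
= 0

Yes, collinear


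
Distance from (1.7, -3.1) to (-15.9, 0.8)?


dx=-17.6, dy=3.9
d^2 = (-17.6)^2 + 3.9^2 = 324.97
d = sqrt(324.97) = 18.0269

18.0269


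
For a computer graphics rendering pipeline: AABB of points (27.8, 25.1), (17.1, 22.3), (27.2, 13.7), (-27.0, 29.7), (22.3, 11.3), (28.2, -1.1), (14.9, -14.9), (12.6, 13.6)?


x range: [-27, 28.2]
y range: [-14.9, 29.7]
Bounding box: (-27,-14.9) to (28.2,29.7)

(-27,-14.9) to (28.2,29.7)


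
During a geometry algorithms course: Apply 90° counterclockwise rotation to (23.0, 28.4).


90° CCW: (x,y) -> (-y, x)
(23,28.4) -> (-28.4, 23)

(-28.4, 23)


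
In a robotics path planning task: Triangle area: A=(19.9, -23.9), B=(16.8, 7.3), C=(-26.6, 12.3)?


Area = |x_A(y_B-y_C) + x_B(y_C-y_A) + x_C(y_A-y_B)|/2
= |(-99.5) + 608.16 + 829.92|/2
= 1338.58/2 = 669.29

669.29


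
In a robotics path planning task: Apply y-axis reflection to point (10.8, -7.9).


Reflection over y-axis: (x,y) -> (-x,y)
(10.8, -7.9) -> (-10.8, -7.9)

(-10.8, -7.9)


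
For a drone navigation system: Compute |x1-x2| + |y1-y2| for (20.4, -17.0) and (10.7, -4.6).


|20.4-10.7| + |(-17)-(-4.6)| = 9.7 + 12.4 = 22.1

22.1


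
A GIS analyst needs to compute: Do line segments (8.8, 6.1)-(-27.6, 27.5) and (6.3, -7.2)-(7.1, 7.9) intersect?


Cross products: d1=-27.11, d2=539.65, d3=537.62, d4=-29.14
d1*d2 < 0 and d3*d4 < 0? yes

Yes, they intersect


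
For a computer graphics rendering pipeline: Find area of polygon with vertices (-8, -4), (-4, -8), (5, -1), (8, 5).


Shoelace sum: ((-8)*(-8) - (-4)*(-4)) + ((-4)*(-1) - 5*(-8)) + (5*5 - 8*(-1)) + (8*(-4) - (-8)*5)
= 133
Area = |133|/2 = 66.5

66.5


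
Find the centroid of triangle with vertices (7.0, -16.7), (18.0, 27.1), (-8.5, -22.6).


Centroid = ((x_A+x_B+x_C)/3, (y_A+y_B+y_C)/3)
= ((7+18+(-8.5))/3, ((-16.7)+27.1+(-22.6))/3)
= (5.5, -4.0667)

(5.5, -4.0667)


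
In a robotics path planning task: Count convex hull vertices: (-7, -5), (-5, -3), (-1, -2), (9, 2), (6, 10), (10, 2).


Convex hull vertices (CCW): (-7, -5), (10, 2), (6, 10)
Count = 3

3


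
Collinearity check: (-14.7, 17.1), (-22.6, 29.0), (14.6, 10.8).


Cross product: ((-22.6)-(-14.7))*(10.8-17.1) - (29-17.1)*(14.6-(-14.7))
= -298.9

No, not collinear


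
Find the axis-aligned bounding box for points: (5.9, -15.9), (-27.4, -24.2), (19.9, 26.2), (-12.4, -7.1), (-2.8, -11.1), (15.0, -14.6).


x range: [-27.4, 19.9]
y range: [-24.2, 26.2]
Bounding box: (-27.4,-24.2) to (19.9,26.2)

(-27.4,-24.2) to (19.9,26.2)


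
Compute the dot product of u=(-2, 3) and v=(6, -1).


u . v = u_x*v_x + u_y*v_y = (-2)*6 + 3*(-1)
= (-12) + (-3) = -15

-15


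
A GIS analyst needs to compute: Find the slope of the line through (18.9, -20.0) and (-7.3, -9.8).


slope = (y2-y1)/(x2-x1) = ((-9.8)-(-20))/((-7.3)-18.9) = 10.2/(-26.2) = -0.3893

-0.3893


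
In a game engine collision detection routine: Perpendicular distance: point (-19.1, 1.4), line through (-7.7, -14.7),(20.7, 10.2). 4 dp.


|cross product| = 741.1
|line direction| = sqrt(1426.57) = 37.77
Distance = 741.1/sqrt(1426.57) = 19.6214

19.6214


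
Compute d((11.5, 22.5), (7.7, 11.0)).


dx=-3.8, dy=-11.5
d^2 = (-3.8)^2 + (-11.5)^2 = 146.69
d = sqrt(146.69) = 12.1116

12.1116


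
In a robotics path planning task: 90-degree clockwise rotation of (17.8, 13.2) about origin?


90° CW: (x,y) -> (y, -x)
(17.8,13.2) -> (13.2, -17.8)

(13.2, -17.8)


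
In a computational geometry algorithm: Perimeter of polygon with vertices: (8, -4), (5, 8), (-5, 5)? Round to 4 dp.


Sides: (8, -4)->(5, 8): sqrt(153) = 12.369317, (5, 8)->(-5, 5): sqrt(109) = 10.440307, (-5, 5)->(8, -4): sqrt(250) = 15.811388
Sum = 38.621012
Perimeter = 38.621

38.621


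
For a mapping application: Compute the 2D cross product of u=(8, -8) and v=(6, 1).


u x v = u_x*v_y - u_y*v_x = 8*1 - (-8)*6
= 8 - (-48) = 56

56


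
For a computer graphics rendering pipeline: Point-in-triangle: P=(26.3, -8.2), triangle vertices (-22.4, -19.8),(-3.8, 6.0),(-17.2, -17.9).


Cross products: AB x AP = -1040.7, BC x BP = 909.67, CA x CP = 32.21
All same sign? no

No, outside


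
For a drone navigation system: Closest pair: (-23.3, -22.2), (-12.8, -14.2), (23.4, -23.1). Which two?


d(P0,P1) = 13.2004, d(P0,P2) = 46.7087, d(P1,P2) = 37.278
Closest: P0 and P1

Closest pair: (-23.3, -22.2) and (-12.8, -14.2), distance = 13.2004


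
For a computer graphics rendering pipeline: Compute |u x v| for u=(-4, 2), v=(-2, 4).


|u x v| = |(-4)*4 - 2*(-2)|
= |(-16) - (-4)| = 12

12


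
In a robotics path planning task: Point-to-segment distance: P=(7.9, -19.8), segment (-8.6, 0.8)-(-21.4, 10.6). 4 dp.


Project P onto AB: t = 0 (clamped to [0,1])
Closest point on segment: (-8.6, 0.8)
Distance: 26.3934

26.3934


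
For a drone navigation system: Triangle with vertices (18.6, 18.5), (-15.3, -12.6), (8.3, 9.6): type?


Side lengths squared: AB^2=2116.42, BC^2=1049.8, CA^2=185.3
Sorted: [185.3, 1049.8, 2116.42]
By sides: Scalene, By angles: Obtuse

Scalene, Obtuse


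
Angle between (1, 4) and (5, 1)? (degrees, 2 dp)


u.v = 9, |u| = sqrt(17) = 4.1231, |v| = sqrt(26) = 5.099
cos(theta) = u.v/(|u||v|) = 9/sqrt(442) = 0.428086
theta = acos(0.428086) = 64.65 degrees

64.65 degrees


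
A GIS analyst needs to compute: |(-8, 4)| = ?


|u| = sqrt((-8)^2 + 4^2) = sqrt(80) = 8.9443

8.9443


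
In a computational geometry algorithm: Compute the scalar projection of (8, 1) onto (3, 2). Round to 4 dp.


u.v = 26, |v| = sqrt(13) = 3.6056
Scalar projection = u.v / |v| = 26 / sqrt(13) = 7.2111

7.2111


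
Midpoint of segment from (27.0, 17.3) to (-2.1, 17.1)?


M = ((27+(-2.1))/2, (17.3+17.1)/2)
= (12.45, 17.2)

(12.45, 17.2)


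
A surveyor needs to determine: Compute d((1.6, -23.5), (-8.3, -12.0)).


dx=-9.9, dy=11.5
d^2 = (-9.9)^2 + 11.5^2 = 230.26
d = sqrt(230.26) = 15.1743

15.1743


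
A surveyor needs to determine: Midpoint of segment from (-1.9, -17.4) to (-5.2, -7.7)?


M = (((-1.9)+(-5.2))/2, ((-17.4)+(-7.7))/2)
= (-3.55, -12.55)

(-3.55, -12.55)


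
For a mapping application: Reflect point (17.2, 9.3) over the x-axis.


Reflection over x-axis: (x,y) -> (x,-y)
(17.2, 9.3) -> (17.2, -9.3)

(17.2, -9.3)


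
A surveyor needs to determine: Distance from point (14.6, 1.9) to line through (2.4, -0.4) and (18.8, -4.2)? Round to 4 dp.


|cross product| = 84.08
|line direction| = sqrt(283.4) = 16.8345
Distance = 84.08/sqrt(283.4) = 4.9945

4.9945


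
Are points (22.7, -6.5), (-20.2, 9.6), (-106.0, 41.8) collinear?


Cross product: ((-20.2)-22.7)*(41.8-(-6.5)) - (9.6-(-6.5))*((-106)-22.7)
= 0

Yes, collinear


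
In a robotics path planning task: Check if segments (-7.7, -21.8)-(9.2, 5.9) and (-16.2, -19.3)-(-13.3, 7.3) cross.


Cross products: d1=-233.35, d2=-602.56, d3=277.7, d4=646.91
d1*d2 < 0 and d3*d4 < 0? no

No, they don't intersect


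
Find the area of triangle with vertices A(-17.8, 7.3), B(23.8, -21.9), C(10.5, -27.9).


Area = |x_A(y_B-y_C) + x_B(y_C-y_A) + x_C(y_A-y_B)|/2
= |(-106.8) + (-837.76) + 306.6|/2
= 637.96/2 = 318.98

318.98
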